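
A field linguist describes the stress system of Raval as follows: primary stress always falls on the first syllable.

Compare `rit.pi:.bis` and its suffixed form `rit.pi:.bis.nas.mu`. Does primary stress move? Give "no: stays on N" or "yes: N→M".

Base `rit.pi:.bis` (3 syllables):
  The word has 3 syllables; the first syllable is syllable 1 (rit).
  → primary stress on syllable 1.
Suffixed `rit.pi:.bis.nas.mu` (5 syllables):
  The word has 5 syllables; the first syllable is syllable 1 (rit).
  → primary stress on syllable 1.

no: stays on 1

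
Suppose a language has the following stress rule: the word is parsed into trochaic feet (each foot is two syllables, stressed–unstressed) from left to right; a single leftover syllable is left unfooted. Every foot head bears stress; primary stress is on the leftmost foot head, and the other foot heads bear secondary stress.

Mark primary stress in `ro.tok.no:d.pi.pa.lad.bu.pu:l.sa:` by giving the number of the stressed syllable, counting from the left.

1

Parse left to right into trochaic (ˈσσ) feet: (ˈro.tok) (ˈno:d.pi) (ˈpa.lad) (ˈbu.pu:l) sa:. Syllable 9 is left unfooted.
Foot heads (stressed positions): 1, 3, 5, 7.
End Rule Leftmost: primary stress on the leftmost head = syllable 1.
Primary stress: syllable 1 → ˈro.tok.no:d.pi.pa.lad.bu.pu:l.sa:.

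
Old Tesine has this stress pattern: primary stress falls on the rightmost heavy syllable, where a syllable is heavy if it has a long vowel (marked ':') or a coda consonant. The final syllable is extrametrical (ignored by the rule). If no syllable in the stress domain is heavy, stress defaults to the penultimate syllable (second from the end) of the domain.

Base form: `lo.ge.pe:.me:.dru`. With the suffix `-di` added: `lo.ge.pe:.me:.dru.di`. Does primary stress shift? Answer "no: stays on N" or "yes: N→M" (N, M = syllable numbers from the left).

no: stays on 4

Base `lo.ge.pe:.me:.dru` (5 syllables):
  The final syllable (5, dru) is extrametrical; the stress domain is syllables 1–4.
  Weights: 1 lo L, 2 ge L, 3 pe: H, 4 me: H.
  Heavy syllables in the domain: 3, 4. The rightmost is syllable 4 (me:).
  → primary stress on syllable 4.
Suffixed `lo.ge.pe:.me:.dru.di` (6 syllables):
  The final syllable (6, di) is extrametrical; the stress domain is syllables 1–5.
  Weights: 1 lo L, 2 ge L, 3 pe: H, 4 me: H, 5 dru L.
  Heavy syllables in the domain: 3, 4. The rightmost is syllable 4 (me:).
  → primary stress on syllable 4.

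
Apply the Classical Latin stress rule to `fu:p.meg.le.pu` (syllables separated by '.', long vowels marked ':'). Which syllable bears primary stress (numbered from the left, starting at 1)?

Classical Latin: stress the penult if heavy (long vowel or closed), else the antepenult.
Weights: 2 meg H, 3 le L, 4 pu L.
The penult (syllable 3, le) is light, so stress falls on the antepenult (syllable 2, meg).
Stress on syllable 2: fu:p.ˈmeg.le.pu.

2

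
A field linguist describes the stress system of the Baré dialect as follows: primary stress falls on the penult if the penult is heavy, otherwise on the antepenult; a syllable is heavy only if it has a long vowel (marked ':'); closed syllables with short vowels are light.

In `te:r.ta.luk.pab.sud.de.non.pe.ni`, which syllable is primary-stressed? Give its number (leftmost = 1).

Weights: 7 non L, 8 pe L, 9 ni L.
The penult (syllable 8, pe) is light, so stress falls on the antepenult (syllable 7, non).
Primary stress: syllable 7 → te:r.ta.luk.pab.sud.de.ˈnon.pe.ni.

7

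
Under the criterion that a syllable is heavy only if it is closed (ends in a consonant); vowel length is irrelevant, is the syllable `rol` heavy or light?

heavy

`rol`: short vowel, closed (coda /l/). Closed (coda /l/) → heavy.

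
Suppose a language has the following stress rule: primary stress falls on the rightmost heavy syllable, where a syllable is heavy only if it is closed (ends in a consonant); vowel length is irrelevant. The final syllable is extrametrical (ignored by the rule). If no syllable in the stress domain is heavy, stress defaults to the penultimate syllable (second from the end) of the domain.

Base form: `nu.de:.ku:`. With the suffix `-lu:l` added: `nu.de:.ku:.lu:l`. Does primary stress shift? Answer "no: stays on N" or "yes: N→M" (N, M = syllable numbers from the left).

yes: 1→2

Base `nu.de:.ku:` (3 syllables):
  The final syllable (3, ku:) is extrametrical; the stress domain is syllables 1–2.
  Weights: 1 nu L, 2 de: L.
  No heavy syllable in the domain; default to the penultimate syllable (second from the end) of the domain = syllable 1.
  → primary stress on syllable 1.
Suffixed `nu.de:.ku:.lu:l` (4 syllables):
  The final syllable (4, lu:l) is extrametrical; the stress domain is syllables 1–3.
  Weights: 1 nu L, 2 de: L, 3 ku: L.
  No heavy syllable in the domain; default to the penultimate syllable (second from the end) of the domain = syllable 2.
  → primary stress on syllable 2.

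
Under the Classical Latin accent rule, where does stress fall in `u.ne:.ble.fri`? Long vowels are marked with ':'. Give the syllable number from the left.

2

Classical Latin: stress the penult if heavy (long vowel or closed), else the antepenult.
Weights: 2 ne: H, 3 ble L, 4 fri L.
The penult (syllable 3, ble) is light, so stress falls on the antepenult (syllable 2, ne:).
Stress on syllable 2: u.ˈne:.ble.fri.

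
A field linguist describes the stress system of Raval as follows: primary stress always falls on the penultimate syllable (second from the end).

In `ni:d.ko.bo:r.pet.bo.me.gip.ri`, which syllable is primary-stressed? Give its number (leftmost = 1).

7

The word has 8 syllables; the penultimate syllable (second from the end) is syllable 7 (gip).
Primary stress: syllable 7 → ni:d.ko.bo:r.pet.bo.me.ˈgip.ri.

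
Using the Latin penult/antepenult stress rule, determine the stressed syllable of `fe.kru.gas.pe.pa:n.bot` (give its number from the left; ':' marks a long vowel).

5

Classical Latin: stress the penult if heavy (long vowel or closed), else the antepenult.
Weights: 4 pe L, 5 pa:n H, 6 bot H.
The penult (syllable 5, pa:n) is heavy, so it takes stress.
Stress on syllable 5: fe.kru.gas.pe.ˈpa:n.bot.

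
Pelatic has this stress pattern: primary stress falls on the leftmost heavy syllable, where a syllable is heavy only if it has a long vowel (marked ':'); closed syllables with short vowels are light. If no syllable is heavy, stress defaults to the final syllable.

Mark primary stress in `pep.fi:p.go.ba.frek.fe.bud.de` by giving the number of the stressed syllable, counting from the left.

Weights: 1 pep L, 2 fi:p H, 3 go L, 4 ba L, 5 frek L, 6 fe L, 7 bud L, 8 de L.
Heavy syllables in the domain: 2. The leftmost is syllable 2 (fi:p).
Primary stress: syllable 2 → pep.ˈfi:p.go.ba.frek.fe.bud.de.

2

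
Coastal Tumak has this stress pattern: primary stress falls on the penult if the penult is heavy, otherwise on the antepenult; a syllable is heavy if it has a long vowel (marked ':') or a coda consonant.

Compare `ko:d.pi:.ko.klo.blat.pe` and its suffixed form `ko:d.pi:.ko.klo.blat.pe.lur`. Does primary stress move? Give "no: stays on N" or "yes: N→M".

no: stays on 5

Base `ko:d.pi:.ko.klo.blat.pe` (6 syllables):
  Weights: 4 klo L, 5 blat H, 6 pe L.
  The penult (syllable 5, blat) is heavy, so it takes stress.
  → primary stress on syllable 5.
Suffixed `ko:d.pi:.ko.klo.blat.pe.lur` (7 syllables):
  Weights: 5 blat H, 6 pe L, 7 lur H.
  The penult (syllable 6, pe) is light, so stress falls on the antepenult (syllable 5, blat).
  → primary stress on syllable 5.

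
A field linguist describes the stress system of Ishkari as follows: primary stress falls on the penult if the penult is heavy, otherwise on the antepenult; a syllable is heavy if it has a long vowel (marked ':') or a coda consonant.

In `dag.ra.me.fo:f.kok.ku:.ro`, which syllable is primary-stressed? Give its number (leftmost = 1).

Weights: 5 kok H, 6 ku: H, 7 ro L.
The penult (syllable 6, ku:) is heavy, so it takes stress.
Primary stress: syllable 6 → dag.ra.me.fo:f.kok.ˈku:.ro.

6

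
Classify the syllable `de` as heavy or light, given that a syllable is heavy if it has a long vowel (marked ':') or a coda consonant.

light

`de`: short vowel, open (no coda). Short vowel, open → light.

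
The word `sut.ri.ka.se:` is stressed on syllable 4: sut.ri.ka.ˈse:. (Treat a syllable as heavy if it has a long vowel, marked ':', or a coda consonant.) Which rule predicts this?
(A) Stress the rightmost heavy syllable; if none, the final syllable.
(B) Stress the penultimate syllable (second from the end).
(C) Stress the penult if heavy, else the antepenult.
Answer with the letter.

A

Rule A → syllable 4 ✓.
Rule B → syllable 3 (observed: 4).
Rule C → syllable 2 (observed: 4).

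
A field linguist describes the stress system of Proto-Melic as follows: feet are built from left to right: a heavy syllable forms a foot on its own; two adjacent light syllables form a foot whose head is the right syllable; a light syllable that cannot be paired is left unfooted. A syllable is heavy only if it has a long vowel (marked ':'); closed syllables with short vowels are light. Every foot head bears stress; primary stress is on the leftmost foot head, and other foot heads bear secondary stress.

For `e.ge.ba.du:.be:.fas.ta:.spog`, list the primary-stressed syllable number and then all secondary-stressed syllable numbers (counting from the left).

Weights: 1 e L, 2 ge L, 3 ba L, 4 du: H, 5 be: H, 6 fas L, 7 ta: H, 8 spog L.
Parse left to right (heavy = foot alone; LL = one foot; stranded L unfooted): (e.ˈge) ba (ˈdu:) (ˈbe:) fas (ˈta:) spog.
Foot heads: 2, 4, 5, 7.
Primary stress on the leftmost head = syllable 2.
Secondary stress on 4, 5, 7: e.ˈge.ba.ˌdu:.ˌbe:.fas.ˌta:.spog.

primary 2, secondary 4, 5, 7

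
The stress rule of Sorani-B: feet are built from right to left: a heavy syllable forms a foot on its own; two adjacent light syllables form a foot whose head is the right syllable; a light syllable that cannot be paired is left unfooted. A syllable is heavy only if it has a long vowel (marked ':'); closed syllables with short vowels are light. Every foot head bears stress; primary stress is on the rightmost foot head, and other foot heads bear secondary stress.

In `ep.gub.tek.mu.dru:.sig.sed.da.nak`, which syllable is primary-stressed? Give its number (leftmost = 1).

9

Weights: 1 ep L, 2 gub L, 3 tek L, 4 mu L, 5 dru: H, 6 sig L, 7 sed L, 8 da L, 9 nak L.
Parse right to left (heavy = foot alone; LL = one foot; stranded L unfooted): (ep.ˈgub) (tek.ˈmu) (ˈdru:) (sig.ˈsed) (da.ˈnak).
Foot heads: 2, 4, 5, 7, 9.
Primary stress on the rightmost head = syllable 9.
Primary stress: syllable 9 → ep.gub.tek.mu.dru:.sig.sed.da.ˈnak.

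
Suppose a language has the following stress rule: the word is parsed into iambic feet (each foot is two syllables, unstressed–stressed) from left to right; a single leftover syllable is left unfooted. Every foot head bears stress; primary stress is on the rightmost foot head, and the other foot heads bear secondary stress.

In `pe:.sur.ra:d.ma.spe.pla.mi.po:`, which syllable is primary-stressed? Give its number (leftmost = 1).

8

Parse left to right into iambic (σˈσ) feet: (pe:.ˈsur) (ra:d.ˈma) (spe.ˈpla) (mi.ˈpo:).
Foot heads (stressed positions): 2, 4, 6, 8.
End Rule Rightmost: primary stress on the rightmost head = syllable 8.
Primary stress: syllable 8 → pe:.sur.ra:d.ma.spe.pla.mi.ˈpo:.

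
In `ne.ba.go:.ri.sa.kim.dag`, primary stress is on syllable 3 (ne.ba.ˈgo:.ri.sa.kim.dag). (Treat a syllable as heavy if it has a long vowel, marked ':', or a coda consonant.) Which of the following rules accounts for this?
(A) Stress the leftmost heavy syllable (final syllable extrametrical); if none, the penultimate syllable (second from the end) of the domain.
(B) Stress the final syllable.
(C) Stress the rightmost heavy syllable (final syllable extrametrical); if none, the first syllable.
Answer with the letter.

A

Rule A → syllable 3 ✓.
Rule B → syllable 7 (observed: 3).
Rule C → syllable 6 (observed: 3).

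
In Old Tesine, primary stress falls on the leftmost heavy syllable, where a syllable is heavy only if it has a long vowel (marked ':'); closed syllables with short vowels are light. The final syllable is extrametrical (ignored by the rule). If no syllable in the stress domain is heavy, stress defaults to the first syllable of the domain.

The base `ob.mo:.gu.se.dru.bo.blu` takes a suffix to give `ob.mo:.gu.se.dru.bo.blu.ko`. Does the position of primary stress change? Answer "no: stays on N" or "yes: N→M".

Base `ob.mo:.gu.se.dru.bo.blu` (7 syllables):
  The final syllable (7, blu) is extrametrical; the stress domain is syllables 1–6.
  Weights: 1 ob L, 2 mo: H, 3 gu L, 4 se L, 5 dru L, 6 bo L.
  Heavy syllables in the domain: 2. The leftmost is syllable 2 (mo:).
  → primary stress on syllable 2.
Suffixed `ob.mo:.gu.se.dru.bo.blu.ko` (8 syllables):
  The final syllable (8, ko) is extrametrical; the stress domain is syllables 1–7.
  Weights: 1 ob L, 2 mo: H, 3 gu L, 4 se L, 5 dru L, 6 bo L, 7 blu L.
  Heavy syllables in the domain: 2. The leftmost is syllable 2 (mo:).
  → primary stress on syllable 2.

no: stays on 2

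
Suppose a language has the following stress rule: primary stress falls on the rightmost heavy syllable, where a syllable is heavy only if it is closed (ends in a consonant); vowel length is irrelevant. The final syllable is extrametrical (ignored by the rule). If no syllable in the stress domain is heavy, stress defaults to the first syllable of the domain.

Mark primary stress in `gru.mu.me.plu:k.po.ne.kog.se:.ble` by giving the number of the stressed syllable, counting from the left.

7

The final syllable (9, ble) is extrametrical; the stress domain is syllables 1–8.
Weights: 1 gru L, 2 mu L, 3 me L, 4 plu:k H, 5 po L, 6 ne L, 7 kog H, 8 se: L.
Heavy syllables in the domain: 4, 7. The rightmost is syllable 7 (kog).
Primary stress: syllable 7 → gru.mu.me.plu:k.po.ne.ˈkog.se:.ble.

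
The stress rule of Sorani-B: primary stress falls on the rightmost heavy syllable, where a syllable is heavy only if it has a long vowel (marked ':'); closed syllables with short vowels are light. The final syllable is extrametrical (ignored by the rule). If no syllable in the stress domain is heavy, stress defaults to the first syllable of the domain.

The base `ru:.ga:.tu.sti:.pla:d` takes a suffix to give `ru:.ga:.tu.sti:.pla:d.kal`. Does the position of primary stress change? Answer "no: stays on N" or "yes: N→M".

yes: 4→5

Base `ru:.ga:.tu.sti:.pla:d` (5 syllables):
  The final syllable (5, pla:d) is extrametrical; the stress domain is syllables 1–4.
  Weights: 1 ru: H, 2 ga: H, 3 tu L, 4 sti: H.
  Heavy syllables in the domain: 1, 2, 4. The rightmost is syllable 4 (sti:).
  → primary stress on syllable 4.
Suffixed `ru:.ga:.tu.sti:.pla:d.kal` (6 syllables):
  The final syllable (6, kal) is extrametrical; the stress domain is syllables 1–5.
  Weights: 1 ru: H, 2 ga: H, 3 tu L, 4 sti: H, 5 pla:d H.
  Heavy syllables in the domain: 1, 2, 4, 5. The rightmost is syllable 5 (pla:d).
  → primary stress on syllable 5.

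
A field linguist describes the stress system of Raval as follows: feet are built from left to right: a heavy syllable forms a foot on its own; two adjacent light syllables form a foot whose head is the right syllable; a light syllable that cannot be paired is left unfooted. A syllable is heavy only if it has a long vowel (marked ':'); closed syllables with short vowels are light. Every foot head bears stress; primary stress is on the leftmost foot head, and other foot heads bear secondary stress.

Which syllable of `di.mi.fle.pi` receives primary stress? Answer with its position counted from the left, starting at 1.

Weights: 1 di L, 2 mi L, 3 fle L, 4 pi L.
Parse left to right (heavy = foot alone; LL = one foot; stranded L unfooted): (di.ˈmi) (fle.ˈpi).
Foot heads: 2, 4.
Primary stress on the leftmost head = syllable 2.
Primary stress: syllable 2 → di.ˈmi.fle.pi.

2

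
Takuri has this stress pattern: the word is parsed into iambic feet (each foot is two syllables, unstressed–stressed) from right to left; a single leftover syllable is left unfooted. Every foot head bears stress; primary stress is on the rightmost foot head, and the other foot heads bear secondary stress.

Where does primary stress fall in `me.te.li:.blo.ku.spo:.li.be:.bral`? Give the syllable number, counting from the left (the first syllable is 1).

9

Parse right to left into iambic (σˈσ) feet: me (te.ˈli:) (blo.ˈku) (spo:.ˈli) (be:.ˈbral). Syllable 1 is left unfooted.
Foot heads (stressed positions): 3, 5, 7, 9.
End Rule Rightmost: primary stress on the rightmost head = syllable 9.
Primary stress: syllable 9 → me.te.li:.blo.ku.spo:.li.be:.ˈbral.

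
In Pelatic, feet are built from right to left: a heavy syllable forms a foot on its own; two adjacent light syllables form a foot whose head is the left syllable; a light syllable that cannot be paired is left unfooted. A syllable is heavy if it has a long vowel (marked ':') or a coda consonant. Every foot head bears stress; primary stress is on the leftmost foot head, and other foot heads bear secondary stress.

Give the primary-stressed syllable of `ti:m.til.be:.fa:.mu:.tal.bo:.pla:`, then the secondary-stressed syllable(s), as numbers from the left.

Weights: 1 ti:m H, 2 til H, 3 be: H, 4 fa: H, 5 mu: H, 6 tal H, 7 bo: H, 8 pla: H.
Parse right to left (heavy = foot alone; LL = one foot; stranded L unfooted): (ˈti:m) (ˈtil) (ˈbe:) (ˈfa:) (ˈmu:) (ˈtal) (ˈbo:) (ˈpla:).
Foot heads: 1, 2, 3, 4, 5, 6, 7, 8.
Primary stress on the leftmost head = syllable 1.
Secondary stress on 2, 3, 4, 5, 6, 7, 8: ˈti:m.ˌtil.ˌbe:.ˌfa:.ˌmu:.ˌtal.ˌbo:.ˌpla:.

primary 1, secondary 2, 3, 4, 5, 6, 7, 8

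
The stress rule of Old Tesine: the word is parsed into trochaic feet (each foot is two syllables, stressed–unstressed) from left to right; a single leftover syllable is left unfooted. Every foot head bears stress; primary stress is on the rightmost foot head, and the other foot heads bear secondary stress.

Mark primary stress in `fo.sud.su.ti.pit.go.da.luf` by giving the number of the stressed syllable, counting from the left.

Parse left to right into trochaic (ˈσσ) feet: (ˈfo.sud) (ˈsu.ti) (ˈpit.go) (ˈda.luf).
Foot heads (stressed positions): 1, 3, 5, 7.
End Rule Rightmost: primary stress on the rightmost head = syllable 7.
Primary stress: syllable 7 → fo.sud.su.ti.pit.go.ˈda.luf.

7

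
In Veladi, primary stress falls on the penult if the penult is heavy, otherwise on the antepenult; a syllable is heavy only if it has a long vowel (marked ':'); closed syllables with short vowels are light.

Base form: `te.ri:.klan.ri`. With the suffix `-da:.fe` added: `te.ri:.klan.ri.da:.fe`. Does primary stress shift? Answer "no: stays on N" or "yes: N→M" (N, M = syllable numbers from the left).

Base `te.ri:.klan.ri` (4 syllables):
  Weights: 2 ri: H, 3 klan L, 4 ri L.
  The penult (syllable 3, klan) is light, so stress falls on the antepenult (syllable 2, ri:).
  → primary stress on syllable 2.
Suffixed `te.ri:.klan.ri.da:.fe` (6 syllables):
  Weights: 4 ri L, 5 da: H, 6 fe L.
  The penult (syllable 5, da:) is heavy, so it takes stress.
  → primary stress on syllable 5.

yes: 2→5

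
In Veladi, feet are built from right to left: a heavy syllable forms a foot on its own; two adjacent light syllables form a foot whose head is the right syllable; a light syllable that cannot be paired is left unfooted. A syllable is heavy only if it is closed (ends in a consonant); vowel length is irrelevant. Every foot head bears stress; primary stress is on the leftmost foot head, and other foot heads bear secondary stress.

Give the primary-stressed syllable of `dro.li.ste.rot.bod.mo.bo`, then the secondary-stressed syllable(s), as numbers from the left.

Weights: 1 dro L, 2 li L, 3 ste L, 4 rot H, 5 bod H, 6 mo L, 7 bo L.
Parse right to left (heavy = foot alone; LL = one foot; stranded L unfooted): dro (li.ˈste) (ˈrot) (ˈbod) (mo.ˈbo).
Foot heads: 3, 4, 5, 7.
Primary stress on the leftmost head = syllable 3.
Secondary stress on 4, 5, 7: dro.li.ˈste.ˌrot.ˌbod.mo.ˌbo.

primary 3, secondary 4, 5, 7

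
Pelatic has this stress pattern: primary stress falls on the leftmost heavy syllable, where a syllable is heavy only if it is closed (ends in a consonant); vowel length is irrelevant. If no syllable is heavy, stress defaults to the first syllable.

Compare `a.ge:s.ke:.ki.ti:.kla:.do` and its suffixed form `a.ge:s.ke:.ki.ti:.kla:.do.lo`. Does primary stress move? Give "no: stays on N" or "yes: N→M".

Base `a.ge:s.ke:.ki.ti:.kla:.do` (7 syllables):
  Weights: 1 a L, 2 ge:s H, 3 ke: L, 4 ki L, 5 ti: L, 6 kla: L, 7 do L.
  Heavy syllables in the domain: 2. The leftmost is syllable 2 (ge:s).
  → primary stress on syllable 2.
Suffixed `a.ge:s.ke:.ki.ti:.kla:.do.lo` (8 syllables):
  Weights: 1 a L, 2 ge:s H, 3 ke: L, 4 ki L, 5 ti: L, 6 kla: L, 7 do L, 8 lo L.
  Heavy syllables in the domain: 2. The leftmost is syllable 2 (ge:s).
  → primary stress on syllable 2.

no: stays on 2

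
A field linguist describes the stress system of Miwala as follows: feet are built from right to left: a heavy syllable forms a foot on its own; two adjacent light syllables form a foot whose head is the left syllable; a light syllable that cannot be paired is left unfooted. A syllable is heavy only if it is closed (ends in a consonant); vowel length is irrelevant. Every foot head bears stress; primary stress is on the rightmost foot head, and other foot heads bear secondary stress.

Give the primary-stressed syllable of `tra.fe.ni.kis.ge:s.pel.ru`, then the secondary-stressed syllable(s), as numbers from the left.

primary 6, secondary 2, 4, 5

Weights: 1 tra L, 2 fe L, 3 ni L, 4 kis H, 5 ge:s H, 6 pel H, 7 ru L.
Parse right to left (heavy = foot alone; LL = one foot; stranded L unfooted): tra (ˈfe.ni) (ˈkis) (ˈge:s) (ˈpel) ru.
Foot heads: 2, 4, 5, 6.
Primary stress on the rightmost head = syllable 6.
Secondary stress on 2, 4, 5: tra.ˌfe.ni.ˌkis.ˌge:s.ˈpel.ru.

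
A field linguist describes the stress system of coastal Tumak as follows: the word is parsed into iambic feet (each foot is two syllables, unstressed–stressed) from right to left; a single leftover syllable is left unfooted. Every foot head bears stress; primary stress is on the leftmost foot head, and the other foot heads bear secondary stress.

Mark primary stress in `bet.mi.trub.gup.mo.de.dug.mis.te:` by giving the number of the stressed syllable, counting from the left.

Parse right to left into iambic (σˈσ) feet: bet (mi.ˈtrub) (gup.ˈmo) (de.ˈdug) (mis.ˈte:). Syllable 1 is left unfooted.
Foot heads (stressed positions): 3, 5, 7, 9.
End Rule Leftmost: primary stress on the leftmost head = syllable 3.
Primary stress: syllable 3 → bet.mi.ˈtrub.gup.mo.de.dug.mis.te:.

3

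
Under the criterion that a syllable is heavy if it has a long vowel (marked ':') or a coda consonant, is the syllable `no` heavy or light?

`no`: short vowel, open (no coda). Short vowel, open → light.

light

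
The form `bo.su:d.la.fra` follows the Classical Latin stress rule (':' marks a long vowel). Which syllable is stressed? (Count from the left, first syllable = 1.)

Classical Latin: stress the penult if heavy (long vowel or closed), else the antepenult.
Weights: 2 su:d H, 3 la L, 4 fra L.
The penult (syllable 3, la) is light, so stress falls on the antepenult (syllable 2, su:d).
Stress on syllable 2: bo.ˈsu:d.la.fra.

2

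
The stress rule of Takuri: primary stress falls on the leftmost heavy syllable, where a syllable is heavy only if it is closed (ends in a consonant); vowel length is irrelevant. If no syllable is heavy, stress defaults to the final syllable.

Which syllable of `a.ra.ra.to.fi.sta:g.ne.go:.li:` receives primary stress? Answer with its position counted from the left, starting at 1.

Weights: 1 a L, 2 ra L, 3 ra L, 4 to L, 5 fi L, 6 sta:g H, 7 ne L, 8 go: L, 9 li: L.
Heavy syllables in the domain: 6. The leftmost is syllable 6 (sta:g).
Primary stress: syllable 6 → a.ra.ra.to.fi.ˈsta:g.ne.go:.li:.

6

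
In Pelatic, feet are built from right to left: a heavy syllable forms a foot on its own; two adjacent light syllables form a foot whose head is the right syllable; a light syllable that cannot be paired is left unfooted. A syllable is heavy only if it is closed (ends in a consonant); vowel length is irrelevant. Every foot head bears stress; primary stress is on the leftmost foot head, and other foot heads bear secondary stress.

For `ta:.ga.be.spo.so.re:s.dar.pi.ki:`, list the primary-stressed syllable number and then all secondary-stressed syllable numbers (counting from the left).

Weights: 1 ta: L, 2 ga L, 3 be L, 4 spo L, 5 so L, 6 re:s H, 7 dar H, 8 pi L, 9 ki: L.
Parse right to left (heavy = foot alone; LL = one foot; stranded L unfooted): ta: (ga.ˈbe) (spo.ˈso) (ˈre:s) (ˈdar) (pi.ˈki:).
Foot heads: 3, 5, 6, 7, 9.
Primary stress on the leftmost head = syllable 3.
Secondary stress on 5, 6, 7, 9: ta:.ga.ˈbe.spo.ˌso.ˌre:s.ˌdar.pi.ˌki:.

primary 3, secondary 5, 6, 7, 9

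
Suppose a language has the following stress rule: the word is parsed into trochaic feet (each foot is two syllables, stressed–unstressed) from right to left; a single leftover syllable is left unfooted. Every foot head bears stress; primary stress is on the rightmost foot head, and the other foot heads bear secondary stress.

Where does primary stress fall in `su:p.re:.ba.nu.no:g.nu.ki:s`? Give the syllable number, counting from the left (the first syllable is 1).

6

Parse right to left into trochaic (ˈσσ) feet: su:p (ˈre:.ba) (ˈnu.no:g) (ˈnu.ki:s). Syllable 1 is left unfooted.
Foot heads (stressed positions): 2, 4, 6.
End Rule Rightmost: primary stress on the rightmost head = syllable 6.
Primary stress: syllable 6 → su:p.re:.ba.nu.no:g.ˈnu.ki:s.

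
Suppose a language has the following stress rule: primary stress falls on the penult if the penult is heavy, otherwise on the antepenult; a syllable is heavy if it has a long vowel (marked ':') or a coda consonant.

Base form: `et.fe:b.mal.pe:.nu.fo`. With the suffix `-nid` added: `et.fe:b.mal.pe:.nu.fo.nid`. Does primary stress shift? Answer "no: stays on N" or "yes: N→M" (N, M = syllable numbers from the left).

Base `et.fe:b.mal.pe:.nu.fo` (6 syllables):
  Weights: 4 pe: H, 5 nu L, 6 fo L.
  The penult (syllable 5, nu) is light, so stress falls on the antepenult (syllable 4, pe:).
  → primary stress on syllable 4.
Suffixed `et.fe:b.mal.pe:.nu.fo.nid` (7 syllables):
  Weights: 5 nu L, 6 fo L, 7 nid H.
  The penult (syllable 6, fo) is light, so stress falls on the antepenult (syllable 5, nu).
  → primary stress on syllable 5.

yes: 4→5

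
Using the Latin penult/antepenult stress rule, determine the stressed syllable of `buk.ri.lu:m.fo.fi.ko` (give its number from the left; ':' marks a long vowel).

4

Classical Latin: stress the penult if heavy (long vowel or closed), else the antepenult.
Weights: 4 fo L, 5 fi L, 6 ko L.
The penult (syllable 5, fi) is light, so stress falls on the antepenult (syllable 4, fo).
Stress on syllable 4: buk.ri.lu:m.ˈfo.fi.ko.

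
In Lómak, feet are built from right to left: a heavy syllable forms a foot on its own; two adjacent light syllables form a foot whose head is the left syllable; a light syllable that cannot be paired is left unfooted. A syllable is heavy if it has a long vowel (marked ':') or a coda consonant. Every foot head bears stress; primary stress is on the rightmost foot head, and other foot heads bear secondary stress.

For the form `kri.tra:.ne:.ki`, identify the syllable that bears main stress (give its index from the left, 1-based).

3

Weights: 1 kri L, 2 tra: H, 3 ne: H, 4 ki L.
Parse right to left (heavy = foot alone; LL = one foot; stranded L unfooted): kri (ˈtra:) (ˈne:) ki.
Foot heads: 2, 3.
Primary stress on the rightmost head = syllable 3.
Primary stress: syllable 3 → kri.tra:.ˈne:.ki.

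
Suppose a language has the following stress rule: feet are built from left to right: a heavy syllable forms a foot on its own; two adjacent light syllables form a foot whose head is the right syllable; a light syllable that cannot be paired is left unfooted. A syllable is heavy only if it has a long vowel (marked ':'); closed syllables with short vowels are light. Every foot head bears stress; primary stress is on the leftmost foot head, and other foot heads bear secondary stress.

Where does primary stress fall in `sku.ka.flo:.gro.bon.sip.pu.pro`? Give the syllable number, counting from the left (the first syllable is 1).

2

Weights: 1 sku L, 2 ka L, 3 flo: H, 4 gro L, 5 bon L, 6 sip L, 7 pu L, 8 pro L.
Parse left to right (heavy = foot alone; LL = one foot; stranded L unfooted): (sku.ˈka) (ˈflo:) (gro.ˈbon) (sip.ˈpu) pro.
Foot heads: 2, 3, 5, 7.
Primary stress on the leftmost head = syllable 2.
Primary stress: syllable 2 → sku.ˈka.flo:.gro.bon.sip.pu.pro.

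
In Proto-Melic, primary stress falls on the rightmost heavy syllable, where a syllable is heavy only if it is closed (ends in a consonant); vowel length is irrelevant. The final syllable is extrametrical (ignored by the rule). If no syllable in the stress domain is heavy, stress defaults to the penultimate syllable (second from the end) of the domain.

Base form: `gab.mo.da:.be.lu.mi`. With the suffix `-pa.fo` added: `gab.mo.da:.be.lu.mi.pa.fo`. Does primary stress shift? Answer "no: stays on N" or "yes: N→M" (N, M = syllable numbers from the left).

Base `gab.mo.da:.be.lu.mi` (6 syllables):
  The final syllable (6, mi) is extrametrical; the stress domain is syllables 1–5.
  Weights: 1 gab H, 2 mo L, 3 da: L, 4 be L, 5 lu L.
  Heavy syllables in the domain: 1. The rightmost is syllable 1 (gab).
  → primary stress on syllable 1.
Suffixed `gab.mo.da:.be.lu.mi.pa.fo` (8 syllables):
  The final syllable (8, fo) is extrametrical; the stress domain is syllables 1–7.
  Weights: 1 gab H, 2 mo L, 3 da: L, 4 be L, 5 lu L, 6 mi L, 7 pa L.
  Heavy syllables in the domain: 1. The rightmost is syllable 1 (gab).
  → primary stress on syllable 1.

no: stays on 1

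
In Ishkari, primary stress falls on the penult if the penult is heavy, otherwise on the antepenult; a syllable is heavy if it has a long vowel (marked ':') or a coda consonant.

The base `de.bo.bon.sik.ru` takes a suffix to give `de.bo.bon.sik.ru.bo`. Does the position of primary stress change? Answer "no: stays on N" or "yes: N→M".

Base `de.bo.bon.sik.ru` (5 syllables):
  Weights: 3 bon H, 4 sik H, 5 ru L.
  The penult (syllable 4, sik) is heavy, so it takes stress.
  → primary stress on syllable 4.
Suffixed `de.bo.bon.sik.ru.bo` (6 syllables):
  Weights: 4 sik H, 5 ru L, 6 bo L.
  The penult (syllable 5, ru) is light, so stress falls on the antepenult (syllable 4, sik).
  → primary stress on syllable 4.

no: stays on 4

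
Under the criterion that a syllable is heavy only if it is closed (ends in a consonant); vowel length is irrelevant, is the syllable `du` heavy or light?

light

`du`: short vowel, open (no coda). Open (no coda) → light.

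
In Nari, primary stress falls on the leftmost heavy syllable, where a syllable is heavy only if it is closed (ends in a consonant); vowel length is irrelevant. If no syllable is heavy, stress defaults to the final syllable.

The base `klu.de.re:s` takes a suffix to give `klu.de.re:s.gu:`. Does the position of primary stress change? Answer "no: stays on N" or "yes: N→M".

Base `klu.de.re:s` (3 syllables):
  Weights: 1 klu L, 2 de L, 3 re:s H.
  Heavy syllables in the domain: 3. The leftmost is syllable 3 (re:s).
  → primary stress on syllable 3.
Suffixed `klu.de.re:s.gu:` (4 syllables):
  Weights: 1 klu L, 2 de L, 3 re:s H, 4 gu: L.
  Heavy syllables in the domain: 3. The leftmost is syllable 3 (re:s).
  → primary stress on syllable 3.

no: stays on 3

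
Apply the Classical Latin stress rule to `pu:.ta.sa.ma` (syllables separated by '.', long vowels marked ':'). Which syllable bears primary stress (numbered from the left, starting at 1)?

2

Classical Latin: stress the penult if heavy (long vowel or closed), else the antepenult.
Weights: 2 ta L, 3 sa L, 4 ma L.
The penult (syllable 3, sa) is light, so stress falls on the antepenult (syllable 2, ta).
Stress on syllable 2: pu:.ˈta.sa.ma.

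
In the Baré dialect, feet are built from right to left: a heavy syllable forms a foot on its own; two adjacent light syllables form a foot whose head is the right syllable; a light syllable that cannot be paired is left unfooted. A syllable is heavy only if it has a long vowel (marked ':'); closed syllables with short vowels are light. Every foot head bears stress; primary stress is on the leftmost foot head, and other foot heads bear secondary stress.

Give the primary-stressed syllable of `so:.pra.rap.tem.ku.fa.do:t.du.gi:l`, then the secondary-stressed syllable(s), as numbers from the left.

Weights: 1 so: H, 2 pra L, 3 rap L, 4 tem L, 5 ku L, 6 fa L, 7 do:t H, 8 du L, 9 gi:l H.
Parse right to left (heavy = foot alone; LL = one foot; stranded L unfooted): (ˈso:) pra (rap.ˈtem) (ku.ˈfa) (ˈdo:t) du (ˈgi:l).
Foot heads: 1, 4, 6, 7, 9.
Primary stress on the leftmost head = syllable 1.
Secondary stress on 4, 6, 7, 9: ˈso:.pra.rap.ˌtem.ku.ˌfa.ˌdo:t.du.ˌgi:l.

primary 1, secondary 4, 6, 7, 9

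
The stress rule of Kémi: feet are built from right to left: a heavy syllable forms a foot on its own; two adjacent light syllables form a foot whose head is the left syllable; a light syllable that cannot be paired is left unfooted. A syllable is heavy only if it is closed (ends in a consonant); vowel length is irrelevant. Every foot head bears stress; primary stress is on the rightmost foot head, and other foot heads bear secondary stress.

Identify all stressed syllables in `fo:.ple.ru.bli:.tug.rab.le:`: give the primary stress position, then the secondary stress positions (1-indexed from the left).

primary 6, secondary 1, 3, 5

Weights: 1 fo: L, 2 ple L, 3 ru L, 4 bli: L, 5 tug H, 6 rab H, 7 le: L.
Parse right to left (heavy = foot alone; LL = one foot; stranded L unfooted): (ˈfo:.ple) (ˈru.bli:) (ˈtug) (ˈrab) le:.
Foot heads: 1, 3, 5, 6.
Primary stress on the rightmost head = syllable 6.
Secondary stress on 1, 3, 5: ˌfo:.ple.ˌru.bli:.ˌtug.ˈrab.le:.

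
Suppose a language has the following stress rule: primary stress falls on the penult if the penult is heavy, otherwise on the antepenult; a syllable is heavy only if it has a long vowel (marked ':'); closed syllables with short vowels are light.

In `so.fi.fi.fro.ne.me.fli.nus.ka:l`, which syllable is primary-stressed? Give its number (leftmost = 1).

7

Weights: 7 fli L, 8 nus L, 9 ka:l H.
The penult (syllable 8, nus) is light, so stress falls on the antepenult (syllable 7, fli).
Primary stress: syllable 7 → so.fi.fi.fro.ne.me.ˈfli.nus.ka:l.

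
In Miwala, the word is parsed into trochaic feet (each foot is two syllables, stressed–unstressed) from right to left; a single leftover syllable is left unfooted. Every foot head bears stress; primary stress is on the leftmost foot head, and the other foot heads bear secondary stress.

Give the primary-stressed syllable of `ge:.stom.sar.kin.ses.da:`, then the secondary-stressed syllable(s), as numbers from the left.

Parse right to left into trochaic (ˈσσ) feet: (ˈge:.stom) (ˈsar.kin) (ˈses.da:).
Foot heads (stressed positions): 1, 3, 5.
End Rule Leftmost: primary stress on the leftmost head = syllable 1.
Secondary stress on 3, 5: ˈge:.stom.ˌsar.kin.ˌses.da:.

primary 1, secondary 3, 5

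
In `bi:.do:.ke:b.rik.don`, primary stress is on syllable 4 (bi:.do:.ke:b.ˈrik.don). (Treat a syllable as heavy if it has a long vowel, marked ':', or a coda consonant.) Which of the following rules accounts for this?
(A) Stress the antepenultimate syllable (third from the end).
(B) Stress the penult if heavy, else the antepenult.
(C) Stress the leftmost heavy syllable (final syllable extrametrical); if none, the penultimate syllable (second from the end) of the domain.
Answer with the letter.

Rule A → syllable 3 (observed: 4).
Rule B → syllable 4 ✓.
Rule C → syllable 1 (observed: 4).

B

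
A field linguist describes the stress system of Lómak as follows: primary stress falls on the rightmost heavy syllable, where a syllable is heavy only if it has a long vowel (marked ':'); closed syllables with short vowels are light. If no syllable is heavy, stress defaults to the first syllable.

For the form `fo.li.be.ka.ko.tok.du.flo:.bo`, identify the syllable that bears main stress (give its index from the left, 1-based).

8

Weights: 1 fo L, 2 li L, 3 be L, 4 ka L, 5 ko L, 6 tok L, 7 du L, 8 flo: H, 9 bo L.
Heavy syllables in the domain: 8. The rightmost is syllable 8 (flo:).
Primary stress: syllable 8 → fo.li.be.ka.ko.tok.du.ˈflo:.bo.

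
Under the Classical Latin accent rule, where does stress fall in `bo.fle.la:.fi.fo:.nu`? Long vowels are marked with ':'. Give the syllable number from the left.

5

Classical Latin: stress the penult if heavy (long vowel or closed), else the antepenult.
Weights: 4 fi L, 5 fo: H, 6 nu L.
The penult (syllable 5, fo:) is heavy, so it takes stress.
Stress on syllable 5: bo.fle.la:.fi.ˈfo:.nu.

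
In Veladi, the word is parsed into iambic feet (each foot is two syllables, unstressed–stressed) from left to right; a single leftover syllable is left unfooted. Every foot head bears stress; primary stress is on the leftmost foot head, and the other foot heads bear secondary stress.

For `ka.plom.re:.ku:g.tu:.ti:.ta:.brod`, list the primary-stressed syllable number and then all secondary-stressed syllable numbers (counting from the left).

primary 2, secondary 4, 6, 8

Parse left to right into iambic (σˈσ) feet: (ka.ˈplom) (re:.ˈku:g) (tu:.ˈti:) (ta:.ˈbrod).
Foot heads (stressed positions): 2, 4, 6, 8.
End Rule Leftmost: primary stress on the leftmost head = syllable 2.
Secondary stress on 4, 6, 8: ka.ˈplom.re:.ˌku:g.tu:.ˌti:.ta:.ˌbrod.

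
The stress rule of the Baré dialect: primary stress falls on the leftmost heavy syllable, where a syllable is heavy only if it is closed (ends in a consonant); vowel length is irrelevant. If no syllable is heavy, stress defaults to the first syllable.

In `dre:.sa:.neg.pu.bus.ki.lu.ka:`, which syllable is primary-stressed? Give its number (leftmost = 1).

3

Weights: 1 dre: L, 2 sa: L, 3 neg H, 4 pu L, 5 bus H, 6 ki L, 7 lu L, 8 ka: L.
Heavy syllables in the domain: 3, 5. The leftmost is syllable 3 (neg).
Primary stress: syllable 3 → dre:.sa:.ˈneg.pu.bus.ki.lu.ka:.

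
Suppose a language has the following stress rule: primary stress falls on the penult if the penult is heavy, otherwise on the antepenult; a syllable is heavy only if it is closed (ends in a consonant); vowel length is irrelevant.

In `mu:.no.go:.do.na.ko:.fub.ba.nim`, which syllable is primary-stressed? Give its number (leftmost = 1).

Weights: 7 fub H, 8 ba L, 9 nim H.
The penult (syllable 8, ba) is light, so stress falls on the antepenult (syllable 7, fub).
Primary stress: syllable 7 → mu:.no.go:.do.na.ko:.ˈfub.ba.nim.

7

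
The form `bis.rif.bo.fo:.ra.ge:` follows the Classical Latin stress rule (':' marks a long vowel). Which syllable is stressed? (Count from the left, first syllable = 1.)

4

Classical Latin: stress the penult if heavy (long vowel or closed), else the antepenult.
Weights: 4 fo: H, 5 ra L, 6 ge: H.
The penult (syllable 5, ra) is light, so stress falls on the antepenult (syllable 4, fo:).
Stress on syllable 4: bis.rif.bo.ˈfo:.ra.ge:.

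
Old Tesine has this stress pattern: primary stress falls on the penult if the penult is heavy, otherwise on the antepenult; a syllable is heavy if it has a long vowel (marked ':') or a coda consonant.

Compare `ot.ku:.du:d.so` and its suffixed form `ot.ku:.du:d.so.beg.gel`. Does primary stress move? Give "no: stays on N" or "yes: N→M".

yes: 3→5

Base `ot.ku:.du:d.so` (4 syllables):
  Weights: 2 ku: H, 3 du:d H, 4 so L.
  The penult (syllable 3, du:d) is heavy, so it takes stress.
  → primary stress on syllable 3.
Suffixed `ot.ku:.du:d.so.beg.gel` (6 syllables):
  Weights: 4 so L, 5 beg H, 6 gel H.
  The penult (syllable 5, beg) is heavy, so it takes stress.
  → primary stress on syllable 5.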